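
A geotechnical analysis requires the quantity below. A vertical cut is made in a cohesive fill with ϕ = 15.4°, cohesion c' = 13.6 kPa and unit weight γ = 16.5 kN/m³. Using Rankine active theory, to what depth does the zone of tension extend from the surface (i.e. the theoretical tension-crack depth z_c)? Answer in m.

2.16 m

K_a = tan²(45° − 15.4°/2) = 0.5803; √K_a = 0.7618.
The active pressure is zero where K_a γ z = 2c√K_a, so z_c = 2c/(γ√K_a) = 2×13.6/(16.5×0.7618) = 2.164 m.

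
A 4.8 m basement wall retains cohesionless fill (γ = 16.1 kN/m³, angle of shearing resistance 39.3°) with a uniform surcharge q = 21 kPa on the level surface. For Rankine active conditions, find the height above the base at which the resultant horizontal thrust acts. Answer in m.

1.88 m

K_a = 0.2245.
Triangular part P₁ = ½K_aγH² = 41.63 at H/3 = 1.600 m; rectangular part P₂ = K_a q H = 22.62 at H/2 = 2.400 m.
ȳ = (P₁·1.600 + P₂·2.400)/(P₁+P₂) = 1.882 m.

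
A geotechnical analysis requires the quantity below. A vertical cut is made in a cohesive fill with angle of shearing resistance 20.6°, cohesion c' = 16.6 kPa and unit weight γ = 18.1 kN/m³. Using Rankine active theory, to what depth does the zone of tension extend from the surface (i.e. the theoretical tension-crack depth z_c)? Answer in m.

2.65 m

K_a = tan²(45° − 20.6°/2) = 0.4795; √K_a = 0.6924.
The active pressure is zero where K_a γ z = 2c√K_a, so z_c = 2c/(γ√K_a) = 2×16.6/(18.1×0.6924) = 2.649 m.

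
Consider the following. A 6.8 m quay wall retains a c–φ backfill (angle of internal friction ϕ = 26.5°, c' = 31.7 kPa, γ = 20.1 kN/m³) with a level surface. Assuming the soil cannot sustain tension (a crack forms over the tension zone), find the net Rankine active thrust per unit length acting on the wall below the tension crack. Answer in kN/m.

11.2 kN/m

K_a = 0.3829; √K_a = 0.6188.
Tension-crack depth z_c = 2c/(γ√K_a) = 2×31.7/(20.1×0.6188) = 5.097 m.
σ_a at base = K_a γ H − 2c√K_a = 0.3829×20.1×6.8 − 2×31.7×0.6188 = 13.11 kPa.
P_a = ½ × 13.11 × (H − z_c) = 0.5×13.11×1.703 = 11.16 kN/m.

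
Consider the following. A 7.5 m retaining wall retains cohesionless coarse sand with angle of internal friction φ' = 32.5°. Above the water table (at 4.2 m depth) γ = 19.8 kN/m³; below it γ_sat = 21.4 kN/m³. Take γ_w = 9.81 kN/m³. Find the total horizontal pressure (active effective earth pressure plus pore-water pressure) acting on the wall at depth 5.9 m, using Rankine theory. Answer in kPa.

K_a = (1 − sin φ)/(1 + sin φ) = 0.3010.
γ' = 21.4 − 9.81 = 11.59 kN/m³.
Effective vertical stress at 5.9 m: σ'_v = 19.8×4.2 + 11.59×1.70 = 102.9 kPa.
σ'_h = K_a σ'_v = 0.3010 × 102.9 = 30.96 kPa; u = γ_w × 1.70 = 16.68 kPa.
Total σ_h = 30.96 + 16.68 = 47.64 kPa.

47.6 kPa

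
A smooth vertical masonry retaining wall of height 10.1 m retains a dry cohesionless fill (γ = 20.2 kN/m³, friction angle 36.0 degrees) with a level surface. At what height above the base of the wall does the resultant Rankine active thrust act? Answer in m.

K_a = 0.2596.
The pressure distribution is triangular, so the resultant acts at H/3 above the base = 10.1/3 = 3.367 m.

3.37 m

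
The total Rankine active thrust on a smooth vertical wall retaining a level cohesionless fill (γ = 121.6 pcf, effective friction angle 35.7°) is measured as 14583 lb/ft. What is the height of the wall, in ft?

K_a = 0.2630. P_a = ½ K_a γ H² ⇒ H = √(2P_a/(K_a γ)).
H = √(2×14583/(0.2630×121.6)) = 30.20 ft.

30.2 ft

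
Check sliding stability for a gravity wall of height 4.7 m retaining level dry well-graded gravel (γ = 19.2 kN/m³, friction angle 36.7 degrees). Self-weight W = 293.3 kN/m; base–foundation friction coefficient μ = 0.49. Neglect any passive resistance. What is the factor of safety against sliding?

K_a = tan²(45° − 36.7°/2) = 0.2519.
P_a = ½K_aγH² = 0.5×0.2519×19.2×4.7² = 53.41 kN/m, acting at H/3 = 1.567 m above the base.
FS_sliding = μW / P_a = 0.49×293.3 / 53.41 = 2.691.

2.69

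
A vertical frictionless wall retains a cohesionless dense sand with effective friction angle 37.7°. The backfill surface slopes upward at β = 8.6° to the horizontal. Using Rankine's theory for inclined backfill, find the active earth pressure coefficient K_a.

0.247

K_a = cos β · (cos β − √(cos²β − cos²φ)) / (cos β + √(cos²β − cos²φ)).
cos β = 0.9888, cos φ = 0.7912, √(cos²β − cos²φ) = 0.5930.
K_a = 0.9888 × (0.9888 − 0.5930)/(0.9888 + 0.5930) = 0.2474.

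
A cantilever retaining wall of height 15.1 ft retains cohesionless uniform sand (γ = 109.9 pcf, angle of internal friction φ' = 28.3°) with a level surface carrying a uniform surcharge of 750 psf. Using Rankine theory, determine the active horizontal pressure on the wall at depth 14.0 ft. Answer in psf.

817 psf

K_a = (1 − sin φ)/(1 + sin φ) = 0.3568.
σ_v = γz + q = 109.9 × 14.0 + 750 = 2289 psf.
σ_h = K_a σ_v = 0.3568 × 2289 = 816.5 psf.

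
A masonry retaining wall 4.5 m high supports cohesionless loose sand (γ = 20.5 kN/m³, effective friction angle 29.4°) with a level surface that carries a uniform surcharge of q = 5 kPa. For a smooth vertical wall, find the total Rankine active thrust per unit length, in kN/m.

K_a = tan²(45° − φ/2) = 0.3415.
Soil triangle: ½ K_a γ H² = 0.5×0.3415×20.5×4.5² = 70.88 kN/m.
Surcharge rectangle: K_a q H = 0.3415×5×4.5 = 7.683 kN/m.
Total = 70.88 + 7.683 = 78.56 kN/m.

78.6 kN/m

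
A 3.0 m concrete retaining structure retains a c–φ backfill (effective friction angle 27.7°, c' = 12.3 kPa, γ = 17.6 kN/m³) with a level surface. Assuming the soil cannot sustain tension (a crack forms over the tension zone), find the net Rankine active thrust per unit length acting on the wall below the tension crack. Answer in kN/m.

1.52 kN/m

K_a = 0.3653; √K_a = 0.6044.
Tension-crack depth z_c = 2c/(γ√K_a) = 2×12.3/(17.6×0.6044) = 2.312 m.
σ_a at base = K_a γ H − 2c√K_a = 0.3653×17.6×3.0 − 2×12.3×0.6044 = 4.421 kPa.
P_a = ½ × 4.421 × (H − z_c) = 0.5×4.421×0.6875 = 1.520 kN/m.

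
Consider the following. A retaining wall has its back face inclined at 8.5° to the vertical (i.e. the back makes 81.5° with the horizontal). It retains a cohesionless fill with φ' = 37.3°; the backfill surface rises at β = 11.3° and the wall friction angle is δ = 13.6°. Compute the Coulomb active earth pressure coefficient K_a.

0.328

K_a = sin²(α+φ) / [sin²α · sin(α−δ) · (1 + √{sin(φ+δ)sin(φ−β) / (sin(α−δ)sin(α+β))})²].
With α = 81.5°, φ = 37.3°, δ = 13.6°, β = 11.3°: K_a = 0.3284.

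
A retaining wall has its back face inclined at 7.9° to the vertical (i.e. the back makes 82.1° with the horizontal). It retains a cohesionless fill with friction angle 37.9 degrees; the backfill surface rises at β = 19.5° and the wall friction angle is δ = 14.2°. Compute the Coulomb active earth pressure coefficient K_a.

K_a = sin²(α+φ) / [sin²α · sin(α−δ) · (1 + √{sin(φ+δ)sin(φ−β) / (sin(α−δ)sin(α+β))})²].
With α = 82.1°, φ = 37.9°, δ = 14.2°, β = 19.5°: K_a = 0.3553.

0.355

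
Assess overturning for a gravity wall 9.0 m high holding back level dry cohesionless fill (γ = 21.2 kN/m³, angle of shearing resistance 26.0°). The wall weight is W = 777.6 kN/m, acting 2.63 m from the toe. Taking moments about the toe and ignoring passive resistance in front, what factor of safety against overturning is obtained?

K_a = tan²(45° − 26.0°/2) = 0.3905.
P_a = ½K_aγH² = 0.5×0.3905×21.2×9.0² = 335.3 kN/m, acting at H/3 = 3.000 m above the base.
Overturning moment M_o = P_a × H/3 = 335.3 × 3.000 = 1006.
Resisting moment M_r = W × 2.63 = 777.6 × 2.63 = 2045.
FS_overturning = M_r/M_o = 2045/1006 = 2.033.

2.03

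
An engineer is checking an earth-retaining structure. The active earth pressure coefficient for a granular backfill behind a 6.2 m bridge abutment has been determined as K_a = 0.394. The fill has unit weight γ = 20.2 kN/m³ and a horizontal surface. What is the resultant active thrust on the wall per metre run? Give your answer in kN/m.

153 kN/m

P = ½ K_a γ H² = 0.5 × 0.394 × 20.2 × 6.2² = 153.0 kN/m.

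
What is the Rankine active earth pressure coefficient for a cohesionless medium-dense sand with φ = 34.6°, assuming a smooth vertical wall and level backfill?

K_a = (1 − sin φ)/(1 + sin φ) = (1 − sin 34.6°)/(1 + sin 34.6°) = 0.2756.

0.276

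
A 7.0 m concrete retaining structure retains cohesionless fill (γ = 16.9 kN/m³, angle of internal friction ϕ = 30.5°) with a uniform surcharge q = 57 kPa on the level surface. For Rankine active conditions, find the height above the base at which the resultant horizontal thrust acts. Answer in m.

K_a = 0.3267.
Triangular part P₁ = ½K_aγH² = 135.3 at H/3 = 2.333 m; rectangular part P₂ = K_a q H = 130.3 at H/2 = 3.500 m.
ȳ = (P₁·2.333 + P₂·3.500)/(P₁+P₂) = 2.906 m.

2.91 m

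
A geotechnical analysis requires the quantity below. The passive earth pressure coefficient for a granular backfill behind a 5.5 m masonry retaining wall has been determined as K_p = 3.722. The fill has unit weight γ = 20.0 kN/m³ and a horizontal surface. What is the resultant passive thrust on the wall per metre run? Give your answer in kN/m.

1130 kN/m

P = ½ K_p γ H² = 0.5 × 3.722 × 20.0 × 5.5² = 1126 kN/m.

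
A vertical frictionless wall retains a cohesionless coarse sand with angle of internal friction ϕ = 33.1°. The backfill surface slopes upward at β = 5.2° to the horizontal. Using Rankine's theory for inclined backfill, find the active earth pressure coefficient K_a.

K_a = cos β · (cos β − √(cos²β − cos²φ)) / (cos β + √(cos²β − cos²φ)).
cos β = 0.9959, cos φ = 0.8377, √(cos²β − cos²φ) = 0.5385.
K_a = 0.9959 × (0.9959 − 0.5385)/(0.9959 + 0.5385) = 0.2968.

0.297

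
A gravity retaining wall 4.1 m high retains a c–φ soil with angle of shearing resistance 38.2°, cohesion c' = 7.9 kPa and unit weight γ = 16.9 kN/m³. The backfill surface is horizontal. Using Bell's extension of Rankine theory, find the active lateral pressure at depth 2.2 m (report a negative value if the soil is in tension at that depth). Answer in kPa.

K_a = (1 − sin φ)/(1 + sin φ) = 0.2358.
σ_a = K_a γ z − 2c√K_a = 0.2358×16.9×2.2 − 2×7.9×0.4856 = 1.094 kPa.

1.09 kPa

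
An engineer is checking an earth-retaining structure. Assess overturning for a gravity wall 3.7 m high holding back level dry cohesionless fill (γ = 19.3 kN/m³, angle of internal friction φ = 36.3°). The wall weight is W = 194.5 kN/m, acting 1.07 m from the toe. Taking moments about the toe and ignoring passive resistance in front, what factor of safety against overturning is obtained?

4.98

K_a = tan²(45° − 36.3°/2) = 0.2563.
P_a = ½K_aγH² = 0.5×0.2563×19.3×3.7² = 33.86 kN/m, acting at H/3 = 1.233 m above the base.
Overturning moment M_o = P_a × H/3 = 33.86 × 1.233 = 41.76.
Resisting moment M_r = W × 1.07 = 194.5 × 1.07 = 208.1.
FS_overturning = M_r/M_o = 208.1/41.76 = 4.984.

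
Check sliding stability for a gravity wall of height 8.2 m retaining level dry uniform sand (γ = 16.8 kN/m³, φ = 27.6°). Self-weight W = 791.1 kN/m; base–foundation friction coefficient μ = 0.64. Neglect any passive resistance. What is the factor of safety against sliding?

K_a = tan²(45° − 27.6°/2) = 0.3668.
P_a = ½K_aγH² = 0.5×0.3668×16.8×8.2² = 207.2 kN/m, acting at H/3 = 2.733 m above the base.
FS_sliding = μW / P_a = 0.64×791.1 / 207.2 = 2.444.

2.44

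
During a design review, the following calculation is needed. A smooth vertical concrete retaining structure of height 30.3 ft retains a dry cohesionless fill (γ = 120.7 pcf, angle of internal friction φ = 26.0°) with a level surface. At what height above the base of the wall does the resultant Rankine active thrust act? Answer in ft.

10.1 ft

K_a = 0.3905.
The pressure distribution is triangular, so the resultant acts at H/3 above the base = 30.3/3 = 10.10 ft.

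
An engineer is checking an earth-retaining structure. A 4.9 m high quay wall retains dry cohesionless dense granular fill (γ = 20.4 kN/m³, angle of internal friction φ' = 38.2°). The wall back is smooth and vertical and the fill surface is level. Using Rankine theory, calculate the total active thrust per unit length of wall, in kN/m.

K_a = tan²(45° − φ/2) = 0.2358.
P_a = ½ K_a γ H² = 0.5 × 0.2358 × 20.4 × 4.9² = 57.74 kN/m.

57.7 kN/m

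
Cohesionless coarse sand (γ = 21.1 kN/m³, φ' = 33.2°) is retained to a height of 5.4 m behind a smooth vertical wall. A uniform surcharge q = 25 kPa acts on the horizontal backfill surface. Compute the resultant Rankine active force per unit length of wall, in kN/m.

129 kN/m

K_a = tan²(45° − φ/2) = 0.2924.
Soil triangle: ½ K_a γ H² = 0.5×0.2924×21.1×5.4² = 89.94 kN/m.
Surcharge rectangle: K_a q H = 0.2924×25×5.4 = 39.47 kN/m.
Total = 89.94 + 39.47 = 129.4 kN/m.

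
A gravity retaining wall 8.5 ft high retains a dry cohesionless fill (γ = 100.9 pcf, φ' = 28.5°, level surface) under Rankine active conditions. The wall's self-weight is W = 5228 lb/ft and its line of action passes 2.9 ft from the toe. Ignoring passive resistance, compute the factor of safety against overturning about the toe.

4.15

K_a = tan²(45° − 28.5°/2) = 0.3540.
P_a = ½K_aγH² = 0.5×0.3540×100.9×8.5² = 1290 lb/ft, acting at H/3 = 2.833 ft above the base.
Overturning moment M_o = P_a × H/3 = 1290 × 2.833 = 3655.
Resisting moment M_r = W × 2.9 = 5228 × 2.9 = 15160.
FS_overturning = M_r/M_o = 15160/3655 = 4.148.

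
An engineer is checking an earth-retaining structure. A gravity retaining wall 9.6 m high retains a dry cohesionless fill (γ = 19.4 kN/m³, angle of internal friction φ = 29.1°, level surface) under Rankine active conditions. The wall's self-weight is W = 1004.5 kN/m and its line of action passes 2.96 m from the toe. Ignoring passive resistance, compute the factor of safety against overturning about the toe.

K_a = tan²(45° − 29.1°/2) = 0.3456.
P_a = ½K_aγH² = 0.5×0.3456×19.4×9.6² = 308.9 kN/m, acting at H/3 = 3.200 m above the base.
Overturning moment M_o = P_a × H/3 = 308.9 × 3.200 = 988.6.
Resisting moment M_r = W × 2.96 = 1004.5 × 2.96 = 2973.
FS_overturning = M_r/M_o = 2973/988.6 = 3.008.

3.01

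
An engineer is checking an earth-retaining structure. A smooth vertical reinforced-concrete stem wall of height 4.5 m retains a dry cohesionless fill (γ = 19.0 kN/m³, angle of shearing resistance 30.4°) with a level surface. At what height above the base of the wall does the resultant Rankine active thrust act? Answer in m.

K_a = 0.3280.
The pressure distribution is triangular, so the resultant acts at H/3 above the base = 4.5/3 = 1.500 m.

1.50 m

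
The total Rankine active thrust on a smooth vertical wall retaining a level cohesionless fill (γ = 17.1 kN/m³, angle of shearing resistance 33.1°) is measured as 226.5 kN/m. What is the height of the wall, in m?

9.50 m

K_a = 0.2936. P_a = ½ K_a γ H² ⇒ H = √(2P_a/(K_a γ)).
H = √(2×226.5/(0.2936×17.1)) = 9.499 m.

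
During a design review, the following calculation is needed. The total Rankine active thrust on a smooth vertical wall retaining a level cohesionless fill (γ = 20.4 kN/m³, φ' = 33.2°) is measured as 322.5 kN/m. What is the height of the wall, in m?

10.4 m

K_a = 0.2924. P_a = ½ K_a γ H² ⇒ H = √(2P_a/(K_a γ)).
H = √(2×322.5/(0.2924×20.4)) = 10.40 m.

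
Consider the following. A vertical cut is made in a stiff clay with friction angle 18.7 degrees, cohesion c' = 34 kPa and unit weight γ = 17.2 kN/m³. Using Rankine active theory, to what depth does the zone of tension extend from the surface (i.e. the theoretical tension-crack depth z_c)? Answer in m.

K_a = tan²(45° − 18.7°/2) = 0.5144; √K_a = 0.7173.
The active pressure is zero where K_a γ z = 2c√K_a, so z_c = 2c/(γ√K_a) = 2×34/(17.2×0.7173) = 5.512 m.

5.51 m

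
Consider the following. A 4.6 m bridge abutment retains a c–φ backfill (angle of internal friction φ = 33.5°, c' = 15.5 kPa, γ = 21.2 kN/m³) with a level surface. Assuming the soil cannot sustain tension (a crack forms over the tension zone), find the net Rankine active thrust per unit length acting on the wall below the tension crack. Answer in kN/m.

10.8 kN/m

K_a = 0.2887; √K_a = 0.5373.
Tension-crack depth z_c = 2c/(γ√K_a) = 2×15.5/(21.2×0.5373) = 2.721 m.
σ_a at base = K_a γ H − 2c√K_a = 0.2887×21.2×4.6 − 2×15.5×0.5373 = 11.50 kPa.
P_a = ½ × 11.50 × (H − z_c) = 0.5×11.50×1.879 = 10.80 kN/m.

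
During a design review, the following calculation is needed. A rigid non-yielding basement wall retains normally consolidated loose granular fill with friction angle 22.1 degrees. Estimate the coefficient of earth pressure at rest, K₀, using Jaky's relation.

K₀ = 1 − sin φ' = 1 − sin 22.1° = 0.6238.

0.624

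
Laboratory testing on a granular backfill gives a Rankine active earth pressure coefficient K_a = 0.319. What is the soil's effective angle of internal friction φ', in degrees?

K_a = tan²(45° − φ/2) ⇒ 45° − φ/2 = arctan(√0.319) = 29.46°.
φ = 2(45° − 29.46°) = 31.08°.

31.1°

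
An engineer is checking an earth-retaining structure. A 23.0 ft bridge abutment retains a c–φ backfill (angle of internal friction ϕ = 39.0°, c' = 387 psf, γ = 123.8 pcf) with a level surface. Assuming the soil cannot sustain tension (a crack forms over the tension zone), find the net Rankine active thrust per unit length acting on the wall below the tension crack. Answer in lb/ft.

1380 lb/ft

K_a = 0.2275; √K_a = 0.4770.
Tension-crack depth z_c = 2c/(γ√K_a) = 2×387/(123.8×0.4770) = 13.11 ft.
σ_a at base = K_a γ H − 2c√K_a = 0.2275×123.8×23.0 − 2×387×0.4770 = 278.6 psf.
P_a = ½ × 278.6 × (H − z_c) = 0.5×278.6×9.892 = 1378 lb/ft.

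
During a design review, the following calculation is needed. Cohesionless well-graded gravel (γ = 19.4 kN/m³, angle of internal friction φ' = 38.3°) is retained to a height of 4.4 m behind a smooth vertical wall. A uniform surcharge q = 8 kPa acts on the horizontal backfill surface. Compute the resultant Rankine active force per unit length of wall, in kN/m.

52.3 kN/m

K_a = tan²(45° − φ/2) = 0.2347.
Soil triangle: ½ K_a γ H² = 0.5×0.2347×19.4×4.4² = 44.08 kN/m.
Surcharge rectangle: K_a q H = 0.2347×8×4.4 = 8.263 kN/m.
Total = 44.08 + 8.263 = 52.34 kN/m.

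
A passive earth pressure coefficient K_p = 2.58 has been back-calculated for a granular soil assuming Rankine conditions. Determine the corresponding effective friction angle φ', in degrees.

K_p = (1+sin φ)/(1−sin φ) ⇒ sin φ = (K_p − 1)/(K_p + 1) = 0.4413.
φ = arcsin(0.4413) = 26.19°.

26.2°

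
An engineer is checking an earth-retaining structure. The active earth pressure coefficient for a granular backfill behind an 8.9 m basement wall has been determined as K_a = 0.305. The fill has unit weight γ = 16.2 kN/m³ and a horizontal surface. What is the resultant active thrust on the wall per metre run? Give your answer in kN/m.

196 kN/m

P = ½ K_a γ H² = 0.5 × 0.305 × 16.2 × 8.9² = 195.7 kN/m.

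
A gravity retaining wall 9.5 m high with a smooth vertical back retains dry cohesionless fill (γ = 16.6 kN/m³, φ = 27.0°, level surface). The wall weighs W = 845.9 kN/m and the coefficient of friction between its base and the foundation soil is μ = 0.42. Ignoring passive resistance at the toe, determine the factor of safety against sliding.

K_a = tan²(45° − 27.0°/2) = 0.3755.
P_a = ½K_aγH² = 0.5×0.3755×16.6×9.5² = 281.3 kN/m, acting at H/3 = 3.167 m above the base.
FS_sliding = μW / P_a = 0.42×845.9 / 281.3 = 1.263.

1.26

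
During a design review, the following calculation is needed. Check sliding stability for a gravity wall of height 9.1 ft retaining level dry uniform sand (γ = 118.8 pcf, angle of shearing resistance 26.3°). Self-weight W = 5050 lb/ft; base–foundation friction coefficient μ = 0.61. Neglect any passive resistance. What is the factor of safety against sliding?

1.62

K_a = tan²(45° − 26.3°/2) = 0.3859.
P_a = ½K_aγH² = 0.5×0.3859×118.8×9.1² = 1898 lb/ft, acting at H/3 = 3.033 ft above the base.
FS_sliding = μW / P_a = 0.61×5050 / 1898 = 1.623.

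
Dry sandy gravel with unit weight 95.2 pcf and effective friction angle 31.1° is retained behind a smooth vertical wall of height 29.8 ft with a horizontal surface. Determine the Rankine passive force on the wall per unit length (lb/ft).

133000 lb/ft

K_p = tan²(45° + φ/2) = 3.137.
P_p = ½ K_p γ H² = 0.5 × 3.137 × 95.2 × 29.8² = 132600 lb/ft.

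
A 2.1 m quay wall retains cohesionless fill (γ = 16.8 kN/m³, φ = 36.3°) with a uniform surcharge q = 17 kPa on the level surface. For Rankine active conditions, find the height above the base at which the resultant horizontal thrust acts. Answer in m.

K_a = 0.2563.
Triangular part P₁ = ½K_aγH² = 9.493 at H/3 = 0.7000 m; rectangular part P₂ = K_a q H = 9.149 at H/2 = 1.050 m.
ȳ = (P₁·0.7000 + P₂·1.050)/(P₁+P₂) = 0.8718 m.

0.872 m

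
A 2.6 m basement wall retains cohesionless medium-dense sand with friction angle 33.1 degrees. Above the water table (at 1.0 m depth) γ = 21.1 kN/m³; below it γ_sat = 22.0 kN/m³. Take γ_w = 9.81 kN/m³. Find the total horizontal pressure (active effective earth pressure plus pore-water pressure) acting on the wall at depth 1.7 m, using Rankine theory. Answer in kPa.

15.6 kPa

K_a = (1 − sin φ)/(1 + sin φ) = 0.2936.
γ' = 22.0 − 9.81 = 12.19 kN/m³.
Effective vertical stress at 1.7 m: σ'_v = 21.1×1.0 + 12.19×0.700 = 29.63 kPa.
σ'_h = K_a σ'_v = 0.2936 × 29.63 = 8.700 kPa; u = γ_w × 0.700 = 6.867 kPa.
Total σ_h = 8.700 + 6.867 = 15.57 kPa.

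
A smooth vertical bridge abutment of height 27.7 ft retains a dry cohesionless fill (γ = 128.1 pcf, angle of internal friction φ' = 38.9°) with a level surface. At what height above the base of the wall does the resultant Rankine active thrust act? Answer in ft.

9.23 ft

K_a = 0.2285.
The pressure distribution is triangular, so the resultant acts at H/3 above the base = 27.7/3 = 9.233 ft.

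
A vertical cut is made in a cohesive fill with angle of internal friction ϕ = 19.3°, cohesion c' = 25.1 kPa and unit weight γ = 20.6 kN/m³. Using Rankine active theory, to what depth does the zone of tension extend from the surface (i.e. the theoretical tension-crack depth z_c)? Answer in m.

K_a = tan²(45° − 19.3°/2) = 0.5032; √K_a = 0.7094.
The active pressure is zero where K_a γ z = 2c√K_a, so z_c = 2c/(γ√K_a) = 2×25.1/(20.6×0.7094) = 3.435 m.

3.44 m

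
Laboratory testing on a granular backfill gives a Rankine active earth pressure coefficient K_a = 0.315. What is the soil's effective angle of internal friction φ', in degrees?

31.4°

K_a = tan²(45° − φ/2) ⇒ 45° − φ/2 = arctan(√0.315) = 29.30°.
φ = 2(45° − 29.30°) = 31.39°.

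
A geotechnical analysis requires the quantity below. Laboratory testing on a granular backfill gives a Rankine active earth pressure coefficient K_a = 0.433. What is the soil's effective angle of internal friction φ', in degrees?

K_a = tan²(45° − φ/2) ⇒ 45° − φ/2 = arctan(√0.433) = 33.35°.
φ = 2(45° − 33.35°) = 23.31°.

23.3°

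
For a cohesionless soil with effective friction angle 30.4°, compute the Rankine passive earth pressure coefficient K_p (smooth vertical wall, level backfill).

K_p = (1 + sin φ)/(1 − sin φ) = tan²(45° + 30.4°/2) = 3.049.

3.05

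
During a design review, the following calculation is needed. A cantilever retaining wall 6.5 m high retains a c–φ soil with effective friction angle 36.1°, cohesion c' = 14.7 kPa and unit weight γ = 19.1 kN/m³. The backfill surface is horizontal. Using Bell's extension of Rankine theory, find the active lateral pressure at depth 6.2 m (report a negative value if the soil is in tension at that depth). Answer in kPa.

K_a = (1 − sin φ)/(1 + sin φ) = 0.2585.
σ_a = K_a γ z − 2c√K_a = 0.2585×19.1×6.2 − 2×14.7×0.5084 = 15.66 kPa.

15.7 kPa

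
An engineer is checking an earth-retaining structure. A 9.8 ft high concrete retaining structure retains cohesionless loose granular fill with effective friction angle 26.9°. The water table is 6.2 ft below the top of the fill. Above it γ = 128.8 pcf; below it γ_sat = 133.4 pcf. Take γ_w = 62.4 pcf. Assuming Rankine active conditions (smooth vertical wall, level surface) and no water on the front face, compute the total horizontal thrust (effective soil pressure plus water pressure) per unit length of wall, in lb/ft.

2590 lb/ft

K_a = tan²(45° − φ/2) = 0.3770.
γ' = 133.4 − 62.4 = 71.00 pcf. Depth below WT = 3.6 ft.
σ'_h at WT = K_a γ d_w = 301.1 psf; at base = 301.1 + K_a γ' × 3.6 = 397.4 psf.
P₁ (0–6.2 ft) = ½×301.1×6.2 = 933.3. P₂ (6.2–9.8 ft) = ½(301.1+397.4)×3.6 = 1257.
P_w = ½ γ_w h₂² = 0.5×62.4×3.6² = 404.4. Total = 933.3+1257+404.4 = 2595 lb/ft.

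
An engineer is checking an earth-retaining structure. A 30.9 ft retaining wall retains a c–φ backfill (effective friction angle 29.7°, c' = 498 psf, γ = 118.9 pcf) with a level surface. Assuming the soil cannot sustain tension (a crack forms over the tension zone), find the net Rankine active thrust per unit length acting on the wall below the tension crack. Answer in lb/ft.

5450 lb/ft

K_a = 0.3374; √K_a = 0.5808.
Tension-crack depth z_c = 2c/(γ√K_a) = 2×498/(118.9×0.5808) = 14.42 ft.
σ_a at base = K_a γ H − 2c√K_a = 0.3374×118.9×30.9 − 2×498×0.5808 = 661.0 psf.
P_a = ½ × 661.0 × (H − z_c) = 0.5×661.0×16.48 = 5446 lb/ft.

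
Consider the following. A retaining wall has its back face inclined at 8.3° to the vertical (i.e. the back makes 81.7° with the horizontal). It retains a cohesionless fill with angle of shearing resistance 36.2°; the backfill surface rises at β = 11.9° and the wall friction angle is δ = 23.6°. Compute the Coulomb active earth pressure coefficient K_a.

K_a = sin²(α+φ) / [sin²α · sin(α−δ) · (1 + √{sin(φ+δ)sin(φ−β) / (sin(α−δ)sin(α+β))})²].
With α = 81.7°, φ = 36.2°, δ = 23.6°, β = 11.9°: K_a = 0.3460.

0.346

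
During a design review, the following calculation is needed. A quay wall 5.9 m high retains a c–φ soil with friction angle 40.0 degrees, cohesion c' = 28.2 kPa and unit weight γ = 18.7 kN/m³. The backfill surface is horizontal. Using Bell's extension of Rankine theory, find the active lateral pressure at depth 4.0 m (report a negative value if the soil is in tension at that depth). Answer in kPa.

K_a = (1 − sin φ)/(1 + sin φ) = 0.2174.
σ_a = K_a γ z − 2c√K_a = 0.2174×18.7×4.0 − 2×28.2×0.4663 = -10.04 kPa.

-10.0 kPa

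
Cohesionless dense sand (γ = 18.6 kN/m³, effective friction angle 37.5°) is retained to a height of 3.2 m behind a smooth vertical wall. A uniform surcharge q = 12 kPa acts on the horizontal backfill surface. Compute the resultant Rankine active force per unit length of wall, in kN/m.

K_a = tan²(45° − φ/2) = 0.2432.
Soil triangle: ½ K_a γ H² = 0.5×0.2432×18.6×3.2² = 23.16 kN/m.
Surcharge rectangle: K_a q H = 0.2432×12×3.2 = 9.339 kN/m.
Total = 23.16 + 9.339 = 32.50 kN/m.

32.5 kN/m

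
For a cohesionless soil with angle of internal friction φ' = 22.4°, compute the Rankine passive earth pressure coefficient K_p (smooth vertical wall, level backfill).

2.23

K_p = (1 + sin φ)/(1 − sin φ) = tan²(45° + 22.4°/2) = 2.231.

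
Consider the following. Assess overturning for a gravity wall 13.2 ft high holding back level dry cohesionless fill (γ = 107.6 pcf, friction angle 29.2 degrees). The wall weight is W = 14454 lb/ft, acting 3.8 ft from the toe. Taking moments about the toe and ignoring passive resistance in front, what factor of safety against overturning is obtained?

K_a = tan²(45° − 29.2°/2) = 0.3442.
P_a = ½K_aγH² = 0.5×0.3442×107.6×13.2² = 3227 lb/ft, acting at H/3 = 4.400 ft above the base.
Overturning moment M_o = P_a × H/3 = 3227 × 4.400 = 14200.
Resisting moment M_r = W × 3.8 = 14454 × 3.8 = 54930.
FS_overturning = M_r/M_o = 54930/14200 = 3.869.

3.87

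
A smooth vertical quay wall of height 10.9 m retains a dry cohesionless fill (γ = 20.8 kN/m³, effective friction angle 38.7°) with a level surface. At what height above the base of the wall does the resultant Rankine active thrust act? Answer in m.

K_a = 0.2306.
The pressure distribution is triangular, so the resultant acts at H/3 above the base = 10.9/3 = 3.633 m.

3.63 m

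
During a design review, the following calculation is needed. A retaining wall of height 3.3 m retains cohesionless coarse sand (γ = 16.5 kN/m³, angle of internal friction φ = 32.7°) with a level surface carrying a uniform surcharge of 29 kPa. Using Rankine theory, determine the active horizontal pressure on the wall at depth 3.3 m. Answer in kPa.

K_a = (1 − sin φ)/(1 + sin φ) = 0.2985.
σ_v = γz + q = 16.5 × 3.3 + 29 = 83.45 kPa.
σ_h = K_a σ_v = 0.2985 × 83.45 = 24.91 kPa.

24.9 kPa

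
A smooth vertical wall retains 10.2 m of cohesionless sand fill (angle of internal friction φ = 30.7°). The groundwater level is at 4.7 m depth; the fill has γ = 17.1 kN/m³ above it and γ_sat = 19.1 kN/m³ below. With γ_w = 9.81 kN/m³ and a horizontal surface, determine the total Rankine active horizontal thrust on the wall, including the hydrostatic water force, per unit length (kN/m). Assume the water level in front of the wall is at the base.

K_a = tan²(45° − φ/2) = 0.3240.
γ' = 19.1 − 9.81 = 9.290 kN/m³. Depth below WT = 5.5 m.
σ'_h at WT = K_a γ d_w = 26.04 kPa; at base = 26.04 + K_a γ' × 5.5 = 42.60 kPa.
P₁ (0–4.7 m) = ½×26.04×4.7 = 61.20. P₂ (4.7–10.2 m) = ½(26.04+42.60)×5.5 = 188.8.
P_w = ½ γ_w h₂² = 0.5×9.81×5.5² = 148.4. Total = 61.20+188.8+148.4 = 398.3 kN/m.

398 kN/m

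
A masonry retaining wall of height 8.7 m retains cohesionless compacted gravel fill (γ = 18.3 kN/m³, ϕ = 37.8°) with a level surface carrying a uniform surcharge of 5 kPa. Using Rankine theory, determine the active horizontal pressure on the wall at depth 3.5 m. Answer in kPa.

16.6 kPa

K_a = (1 − sin φ)/(1 + sin φ) = 0.2400.
σ_v = γz + q = 18.3 × 3.5 + 5 = 69.05 kPa.
σ_h = K_a σ_v = 0.2400 × 69.05 = 16.57 kPa.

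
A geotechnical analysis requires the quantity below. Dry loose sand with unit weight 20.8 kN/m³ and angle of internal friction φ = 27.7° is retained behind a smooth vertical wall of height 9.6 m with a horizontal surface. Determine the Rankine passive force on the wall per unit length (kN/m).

K_p = tan²(45° + φ/2) = 2.737.
P_p = ½ K_p γ H² = 0.5 × 2.737 × 20.8 × 9.6² = 2624 kN/m.

2620 kN/m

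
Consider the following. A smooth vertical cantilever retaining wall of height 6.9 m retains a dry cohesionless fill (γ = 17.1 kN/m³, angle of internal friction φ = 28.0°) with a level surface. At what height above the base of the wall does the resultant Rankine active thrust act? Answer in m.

2.30 m

K_a = 0.3610.
The pressure distribution is triangular, so the resultant acts at H/3 above the base = 6.9/3 = 2.300 m.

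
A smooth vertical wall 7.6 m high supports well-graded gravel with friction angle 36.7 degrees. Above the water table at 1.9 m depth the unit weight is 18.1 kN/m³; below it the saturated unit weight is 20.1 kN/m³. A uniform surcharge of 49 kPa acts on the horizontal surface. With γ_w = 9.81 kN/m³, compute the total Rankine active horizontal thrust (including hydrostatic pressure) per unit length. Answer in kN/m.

353 kN/m

K_a = tan²(45° − φ/2) = 0.2519.
γ' = 20.1 − 9.81 = 10.29 kN/m³. h₂ = H − d_w = 5.7 m.
σ'_h: at surface K_a·q = 12.34; at WT K_a(q+γd_w) = 21.00; at base K_a(q+γd_w+γ'h₂) = 35.77 kPa.
P₁ = ½(12.34+21.00)×1.9 = 31.68; P₂ = ½(21.00+35.77)×5.7 = 161.8; P_w = ½γ_w h₂² = 159.4.
Total = 31.68+161.8+159.4 = 352.9 kN/m.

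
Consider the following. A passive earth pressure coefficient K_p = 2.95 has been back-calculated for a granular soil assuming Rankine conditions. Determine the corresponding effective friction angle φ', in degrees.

29.6°

K_p = (1+sin φ)/(1−sin φ) ⇒ sin φ = (K_p − 1)/(K_p + 1) = 0.4937.
φ = arcsin(0.4937) = 29.58°.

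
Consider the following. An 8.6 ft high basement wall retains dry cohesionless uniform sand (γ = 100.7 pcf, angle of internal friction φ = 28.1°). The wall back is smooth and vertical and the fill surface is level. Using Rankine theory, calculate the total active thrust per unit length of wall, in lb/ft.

1340 lb/ft

K_a = tan²(45° − φ/2) = 0.3596.
P_a = ½ K_a γ H² = 0.5 × 0.3596 × 100.7 × 8.6² = 1339 lb/ft.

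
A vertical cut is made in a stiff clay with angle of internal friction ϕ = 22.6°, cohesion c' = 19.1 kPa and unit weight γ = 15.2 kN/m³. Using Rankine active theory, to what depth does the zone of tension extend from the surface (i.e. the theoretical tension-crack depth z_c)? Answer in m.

K_a = tan²(45° − 22.6°/2) = 0.4448; √K_a = 0.6669.
The active pressure is zero where K_a γ z = 2c√K_a, so z_c = 2c/(γ√K_a) = 2×19.1/(15.2×0.6669) = 3.768 m.

3.77 m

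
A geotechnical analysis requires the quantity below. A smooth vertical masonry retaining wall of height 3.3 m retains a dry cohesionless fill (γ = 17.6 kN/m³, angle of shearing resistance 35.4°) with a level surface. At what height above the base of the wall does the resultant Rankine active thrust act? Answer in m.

K_a = 0.2664.
The pressure distribution is triangular, so the resultant acts at H/3 above the base = 3.3/3 = 1.100 m.

1.10 m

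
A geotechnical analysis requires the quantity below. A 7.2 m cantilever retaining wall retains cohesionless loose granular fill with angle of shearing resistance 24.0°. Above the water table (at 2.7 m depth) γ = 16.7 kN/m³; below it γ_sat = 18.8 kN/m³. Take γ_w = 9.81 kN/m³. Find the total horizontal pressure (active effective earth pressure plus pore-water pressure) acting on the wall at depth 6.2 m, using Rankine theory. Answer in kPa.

66.6 kPa

K_a = (1 − sin φ)/(1 + sin φ) = 0.4217.
γ' = 18.8 − 9.81 = 8.990 kN/m³.
Effective vertical stress at 6.2 m: σ'_v = 16.7×2.7 + 8.990×3.50 = 76.56 kPa.
σ'_h = K_a σ'_v = 0.4217 × 76.56 = 32.29 kPa; u = γ_w × 3.50 = 34.34 kPa.
Total σ_h = 32.29 + 34.34 = 66.62 kPa.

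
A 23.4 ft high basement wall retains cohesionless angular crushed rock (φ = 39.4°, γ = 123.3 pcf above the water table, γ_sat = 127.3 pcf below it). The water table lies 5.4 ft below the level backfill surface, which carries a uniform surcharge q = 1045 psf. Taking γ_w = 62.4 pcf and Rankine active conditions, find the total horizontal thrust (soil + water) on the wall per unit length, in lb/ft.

K_a = tan²(45° − φ/2) = 0.2234.
γ' = 127.3 − 62.4 = 64.90 pcf. h₂ = H − d_w = 18.0 ft.
σ'_h: at surface K_a·q = 233.5; at WT K_a(q+γd_w) = 382.3; at base K_a(q+γd_w+γ'h₂) = 643.3 psf.
P₁ = ½(233.5+382.3)×5.4 = 1663; P₂ = ½(382.3+643.3)×18.0 = 9230; P_w = ½γ_w h₂² = 10110.
Total = 1663+9230+10110 = 21000 lb/ft.

21000 lb/ft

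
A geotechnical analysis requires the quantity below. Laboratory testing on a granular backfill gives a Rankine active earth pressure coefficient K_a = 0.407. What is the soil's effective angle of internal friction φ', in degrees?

24.9°

K_a = tan²(45° − φ/2) ⇒ 45° − φ/2 = arctan(√0.407) = 32.54°.
φ = 2(45° − 32.54°) = 24.93°.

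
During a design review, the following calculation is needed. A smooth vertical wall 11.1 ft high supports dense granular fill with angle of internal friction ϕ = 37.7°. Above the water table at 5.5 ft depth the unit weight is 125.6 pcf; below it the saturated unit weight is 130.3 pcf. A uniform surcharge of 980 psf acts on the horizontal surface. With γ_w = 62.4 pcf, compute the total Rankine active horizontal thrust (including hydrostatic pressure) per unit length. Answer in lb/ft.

5250 lb/ft

K_a = tan²(45° − φ/2) = 0.2411.
γ' = 130.3 − 62.4 = 67.90 pcf. h₂ = H − d_w = 5.6 ft.
σ'_h: at surface K_a·q = 236.2; at WT K_a(q+γd_w) = 402.8; at base K_a(q+γd_w+γ'h₂) = 494.4 psf.
P₁ = ½(236.2+402.8)×5.5 = 1757; P₂ = ½(402.8+494.4)×5.6 = 2512; P_w = ½γ_w h₂² = 978.4.
Total = 1757+2512+978.4 = 5248 lb/ft.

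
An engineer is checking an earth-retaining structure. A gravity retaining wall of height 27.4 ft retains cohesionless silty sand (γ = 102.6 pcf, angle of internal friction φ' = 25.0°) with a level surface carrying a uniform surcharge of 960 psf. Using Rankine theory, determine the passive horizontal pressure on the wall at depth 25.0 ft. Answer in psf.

K_p = (1 + sin φ)/(1 − sin φ) = 2.464.
σ_v = γz + q = 102.6 × 25.0 + 960 = 3525 psf.
σ_h = K_p σ_v = 2.464 × 3525 = 8685 psf.

8690 psf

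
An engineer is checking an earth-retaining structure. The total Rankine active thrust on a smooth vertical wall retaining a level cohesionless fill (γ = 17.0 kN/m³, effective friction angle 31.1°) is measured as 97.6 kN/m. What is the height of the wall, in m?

K_a = 0.3188. P_a = ½ K_a γ H² ⇒ H = √(2P_a/(K_a γ)).
H = √(2×97.6/(0.3188×17.0)) = 6.001 m.

6.00 m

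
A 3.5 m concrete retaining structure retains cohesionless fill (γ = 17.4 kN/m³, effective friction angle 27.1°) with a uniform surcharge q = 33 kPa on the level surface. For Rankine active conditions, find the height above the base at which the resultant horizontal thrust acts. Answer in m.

K_a = 0.3741.
Triangular part P₁ = ½K_aγH² = 39.87 at H/3 = 1.167 m; rectangular part P₂ = K_a q H = 43.20 at H/2 = 1.750 m.
ȳ = (P₁·1.167 + P₂·1.750)/(P₁+P₂) = 1.470 m.

1.47 m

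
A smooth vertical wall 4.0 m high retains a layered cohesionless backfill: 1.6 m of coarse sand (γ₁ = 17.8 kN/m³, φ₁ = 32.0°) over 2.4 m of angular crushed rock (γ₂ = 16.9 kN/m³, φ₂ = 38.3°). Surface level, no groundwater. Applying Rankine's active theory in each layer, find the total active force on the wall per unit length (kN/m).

K_a1 = tan²(45°−32.0°/2) = 0.3073; K_a2 = tan²(45°−38.3°/2) = 0.2347.
Layer 1: σ at base = K_a1 γ₁ h₁ = 8.751 kPa; P₁ = ½×8.751×1.6 = 7.001.
Layer 2: σ_v at top = γ₁h₁ = 28.48; σ_h top = K_a2×28.48 = 6.685; σ_h base = K_a2×(28.48+16.9×2.4) = 16.21.
P₂ = ½(6.685+16.21)×2.4 = 27.47. Total P_a = 7.001+27.47 = 34.47 kN/m.

34.5 kN/m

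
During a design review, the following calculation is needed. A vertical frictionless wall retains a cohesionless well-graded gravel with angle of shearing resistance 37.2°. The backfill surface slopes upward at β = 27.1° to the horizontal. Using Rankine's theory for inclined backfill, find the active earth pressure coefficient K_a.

K_a = cos β · (cos β − √(cos²β − cos²φ)) / (cos β + √(cos²β − cos²φ)).
cos β = 0.8902, cos φ = 0.7965, √(cos²β − cos²φ) = 0.3975.
K_a = 0.8902 × (0.8902 − 0.3975)/(0.8902 + 0.3975) = 0.3406.

0.341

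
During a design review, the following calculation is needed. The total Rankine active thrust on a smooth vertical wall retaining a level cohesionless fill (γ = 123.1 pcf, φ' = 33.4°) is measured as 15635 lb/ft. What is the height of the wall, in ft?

K_a = 0.2899. P_a = ½ K_a γ H² ⇒ H = √(2P_a/(K_a γ)).
H = √(2×15635/(0.2899×123.1)) = 29.60 ft.

29.6 ft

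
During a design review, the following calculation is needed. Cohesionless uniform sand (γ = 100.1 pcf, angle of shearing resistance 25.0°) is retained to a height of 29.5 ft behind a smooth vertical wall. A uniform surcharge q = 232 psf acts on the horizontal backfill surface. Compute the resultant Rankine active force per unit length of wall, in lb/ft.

20500 lb/ft

K_a = tan²(45° − φ/2) = 0.4059.
Soil triangle: ½ K_a γ H² = 0.5×0.4059×100.1×29.5² = 17680 lb/ft.
Surcharge rectangle: K_a q H = 0.4059×232×29.5 = 2778 lb/ft.
Total = 17680 + 2778 = 20460 lb/ft.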